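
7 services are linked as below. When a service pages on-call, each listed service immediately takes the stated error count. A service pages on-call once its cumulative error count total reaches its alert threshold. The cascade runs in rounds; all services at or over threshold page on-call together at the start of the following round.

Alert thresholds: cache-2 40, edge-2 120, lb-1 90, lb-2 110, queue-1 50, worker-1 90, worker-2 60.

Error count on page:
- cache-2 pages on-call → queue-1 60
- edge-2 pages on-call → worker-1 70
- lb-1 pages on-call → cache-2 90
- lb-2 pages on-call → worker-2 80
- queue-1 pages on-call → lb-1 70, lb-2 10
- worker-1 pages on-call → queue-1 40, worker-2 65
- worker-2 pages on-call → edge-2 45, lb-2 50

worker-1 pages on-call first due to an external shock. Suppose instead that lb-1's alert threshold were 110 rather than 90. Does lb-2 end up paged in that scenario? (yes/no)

no

With lb-1's alert threshold at 110:
Round 1 — worker-1 pages on-call (initial).
  queue-1: +40 → 40 < 50
  worker-2: +65 → 65 ≥ 60
Round 2 — worker-2 pages on-call.
  edge-2: +45 → 45 < 120
  lb-2: +50 → 50 < 110
No further pages.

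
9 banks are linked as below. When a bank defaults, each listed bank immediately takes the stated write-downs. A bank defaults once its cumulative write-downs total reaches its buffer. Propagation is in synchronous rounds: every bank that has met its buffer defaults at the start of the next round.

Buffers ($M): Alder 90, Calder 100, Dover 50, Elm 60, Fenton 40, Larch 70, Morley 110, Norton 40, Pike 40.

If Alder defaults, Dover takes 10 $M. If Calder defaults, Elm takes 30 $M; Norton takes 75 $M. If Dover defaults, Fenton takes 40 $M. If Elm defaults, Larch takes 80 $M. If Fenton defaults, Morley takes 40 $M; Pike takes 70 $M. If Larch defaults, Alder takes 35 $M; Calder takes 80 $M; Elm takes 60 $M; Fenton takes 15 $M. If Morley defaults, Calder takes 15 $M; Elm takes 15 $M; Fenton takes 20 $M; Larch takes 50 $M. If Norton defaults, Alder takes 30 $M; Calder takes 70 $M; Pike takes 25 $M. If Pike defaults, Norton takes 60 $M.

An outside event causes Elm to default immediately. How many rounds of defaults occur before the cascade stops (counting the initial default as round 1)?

2

Round 1 — Elm defaults (initial).
  Larch: +80 → 80 ≥ 70
Round 2 — Larch defaults.
  Alder: +35 → 35 < 90
  Calder: +80 → 80 < 100
  Fenton: +15 → 15 < 40
No further defaults.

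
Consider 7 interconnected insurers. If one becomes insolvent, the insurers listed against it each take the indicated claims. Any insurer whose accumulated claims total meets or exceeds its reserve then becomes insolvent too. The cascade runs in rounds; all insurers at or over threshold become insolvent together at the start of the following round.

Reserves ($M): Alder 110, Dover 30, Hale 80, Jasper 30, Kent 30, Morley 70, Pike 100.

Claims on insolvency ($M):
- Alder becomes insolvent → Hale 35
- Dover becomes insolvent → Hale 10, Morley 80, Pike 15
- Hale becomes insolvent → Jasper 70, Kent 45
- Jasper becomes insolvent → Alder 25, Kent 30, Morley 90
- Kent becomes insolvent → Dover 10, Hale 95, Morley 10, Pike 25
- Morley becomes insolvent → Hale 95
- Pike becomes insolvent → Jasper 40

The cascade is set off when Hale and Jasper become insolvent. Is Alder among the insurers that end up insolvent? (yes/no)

Round 1 — Hale, Jasper become insolvent (initial).
  Alder: +25 → 25 < 110
  Kent: +45+30 → 75 ≥ 30
  Morley: +90 → 90 ≥ 70
Round 2 — Kent, Morley become insolvent.
  Dover: +10 → 10 < 30
  Pike: +25 → 25 < 100
No further insolvencies.

no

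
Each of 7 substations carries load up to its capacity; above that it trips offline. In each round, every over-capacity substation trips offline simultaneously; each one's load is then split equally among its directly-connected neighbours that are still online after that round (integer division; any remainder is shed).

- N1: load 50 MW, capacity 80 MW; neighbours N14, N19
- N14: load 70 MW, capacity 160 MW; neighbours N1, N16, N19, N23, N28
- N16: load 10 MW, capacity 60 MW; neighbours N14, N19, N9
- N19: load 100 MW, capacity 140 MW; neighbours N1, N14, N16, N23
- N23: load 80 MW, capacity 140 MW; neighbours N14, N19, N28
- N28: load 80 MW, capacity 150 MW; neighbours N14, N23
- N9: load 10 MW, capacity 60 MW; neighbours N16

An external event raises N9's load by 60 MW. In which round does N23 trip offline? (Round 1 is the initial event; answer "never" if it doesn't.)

Round 1 — N9 at 70 > 60. N9 trips offline.
  N9 sheds 70 MW to N16: 70 each.
    N16: 10+70 = 80 > 60
Round 2 — N16 trips offline.
  N16 sheds 80 MW to N14, N19: 40 each.
    N14: 70+40 = 110 ≤ 160
    N19: 100+40 = 140 ≤ 140
No further trips.

never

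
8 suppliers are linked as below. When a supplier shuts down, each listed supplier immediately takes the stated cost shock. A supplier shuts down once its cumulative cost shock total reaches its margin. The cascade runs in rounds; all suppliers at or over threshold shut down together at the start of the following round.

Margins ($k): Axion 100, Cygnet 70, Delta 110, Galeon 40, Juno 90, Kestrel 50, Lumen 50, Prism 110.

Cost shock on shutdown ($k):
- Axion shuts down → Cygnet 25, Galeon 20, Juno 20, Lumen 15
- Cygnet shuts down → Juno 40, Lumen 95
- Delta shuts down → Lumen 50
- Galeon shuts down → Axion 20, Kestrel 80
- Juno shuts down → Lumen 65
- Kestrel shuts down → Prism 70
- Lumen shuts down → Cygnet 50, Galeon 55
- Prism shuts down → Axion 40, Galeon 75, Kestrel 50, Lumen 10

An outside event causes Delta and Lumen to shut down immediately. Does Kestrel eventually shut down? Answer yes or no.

yes

Round 1 — Delta, Lumen shut down (initial).
  Cygnet: +50 → 50 < 70
  Galeon: +55 → 55 ≥ 40
Round 2 — Galeon shuts down.
  Axion: +20 → 20 < 100
  Kestrel: +80 → 80 ≥ 50
Round 3 — Kestrel shuts down.
  Prism: +70 → 70 < 110
No further shutdowns.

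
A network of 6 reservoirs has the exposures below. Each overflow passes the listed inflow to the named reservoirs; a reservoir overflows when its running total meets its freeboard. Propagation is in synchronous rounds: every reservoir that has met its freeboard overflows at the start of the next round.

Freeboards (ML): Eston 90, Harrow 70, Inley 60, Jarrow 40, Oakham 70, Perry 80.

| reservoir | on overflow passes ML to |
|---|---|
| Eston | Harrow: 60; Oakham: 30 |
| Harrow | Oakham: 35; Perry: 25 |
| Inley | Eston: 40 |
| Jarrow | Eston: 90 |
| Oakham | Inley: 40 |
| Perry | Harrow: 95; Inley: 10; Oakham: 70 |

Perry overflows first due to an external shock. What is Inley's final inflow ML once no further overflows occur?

50

Round 1 — Perry overflows (initial).
  Harrow: +95 → 95 ≥ 70
  Inley: +10 → 10 < 60
  Oakham: +70 → 70 ≥ 70
Round 2 — Harrow, Oakham overflow.
  Inley: +40 → 50 < 60
No further overflows.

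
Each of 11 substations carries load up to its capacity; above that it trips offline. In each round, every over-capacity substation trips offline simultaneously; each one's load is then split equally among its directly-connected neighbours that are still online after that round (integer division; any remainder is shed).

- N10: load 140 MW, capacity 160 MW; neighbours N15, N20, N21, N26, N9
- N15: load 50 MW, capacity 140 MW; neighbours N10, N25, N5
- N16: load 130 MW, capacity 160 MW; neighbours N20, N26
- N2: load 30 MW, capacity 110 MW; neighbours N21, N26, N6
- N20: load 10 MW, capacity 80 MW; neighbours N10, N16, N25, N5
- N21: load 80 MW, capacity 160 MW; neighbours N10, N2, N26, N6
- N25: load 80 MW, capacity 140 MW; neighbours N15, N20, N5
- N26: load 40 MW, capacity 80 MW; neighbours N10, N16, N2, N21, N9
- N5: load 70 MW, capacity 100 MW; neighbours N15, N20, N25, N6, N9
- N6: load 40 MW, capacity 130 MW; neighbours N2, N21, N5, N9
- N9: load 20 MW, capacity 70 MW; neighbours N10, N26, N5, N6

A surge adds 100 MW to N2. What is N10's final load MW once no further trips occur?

Round 1 — N2 at 130 > 110. N2 trips offline.
  N2 sheds 130 MW to N21, N26, N6: 43 each (1 lost).
    N21: 80+43 = 123 ≤ 160
    N26: 40+43 = 83 > 80
    N6: 40+43 = 83 ≤ 130
Round 2 — N26 trips offline.
  N26 sheds 83 MW to N10, N16, N21, N9: 20 each (3 lost).
    N10: 140+20 = 160 ≤ 160
    N16: 130+20 = 150 ≤ 160
    N21: 123+20 = 143 ≤ 160
    N9: 20+20 = 40 ≤ 70
No further trips.

160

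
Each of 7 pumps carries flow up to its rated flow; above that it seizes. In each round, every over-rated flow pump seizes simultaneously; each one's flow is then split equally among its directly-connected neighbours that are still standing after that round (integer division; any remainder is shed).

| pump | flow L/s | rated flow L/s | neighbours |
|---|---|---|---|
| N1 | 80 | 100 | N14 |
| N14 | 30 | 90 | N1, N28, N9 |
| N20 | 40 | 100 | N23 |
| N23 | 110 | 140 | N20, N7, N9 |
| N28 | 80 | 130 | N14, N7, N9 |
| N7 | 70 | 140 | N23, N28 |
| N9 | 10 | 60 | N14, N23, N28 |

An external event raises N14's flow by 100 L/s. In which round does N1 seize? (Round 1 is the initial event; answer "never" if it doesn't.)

Round 1 — N14 at 130 > 90. N14 seizes.
  N14 sheds 130 L/s to N1, N28, N9: 43 each (1 lost).
    N1: 80+43 = 123 > 100
    N28: 80+43 = 123 ≤ 130
    N9: 10+43 = 53 ≤ 60
Round 2 — N1 seizes.
  N1 sheds 123 L/s: no online neighbours, lost.
No further seizures.

2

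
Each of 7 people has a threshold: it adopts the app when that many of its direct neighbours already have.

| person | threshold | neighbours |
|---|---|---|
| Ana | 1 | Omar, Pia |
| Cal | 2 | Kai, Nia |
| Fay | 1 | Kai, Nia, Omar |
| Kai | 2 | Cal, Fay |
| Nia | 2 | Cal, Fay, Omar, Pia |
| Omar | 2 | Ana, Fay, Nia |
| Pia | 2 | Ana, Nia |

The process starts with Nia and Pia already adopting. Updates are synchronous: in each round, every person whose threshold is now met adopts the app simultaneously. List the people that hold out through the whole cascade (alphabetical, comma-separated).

Cal, Kai

Round 1 — Nia, Pia adopt the app (initial).
Round 2 — checking thresholds:
  Ana: 1 of 2 neighbours ≥ 1, adopts the app.
  Cal: 1 of 2 neighbours < 2, below threshold.
  Fay: 1 of 3 neighbours ≥ 1, adopts the app.
  Omar: 1 of 3 neighbours < 2, below threshold.
Round 3 — checking thresholds:
  Cal: 1 of 2 neighbours < 2, below threshold.
  Kai: 1 of 2 neighbours < 2, below threshold.
  Omar: 3 of 3 neighbours ≥ 2, adopts the app.
Round 4 — no new adoptions; cascade stops.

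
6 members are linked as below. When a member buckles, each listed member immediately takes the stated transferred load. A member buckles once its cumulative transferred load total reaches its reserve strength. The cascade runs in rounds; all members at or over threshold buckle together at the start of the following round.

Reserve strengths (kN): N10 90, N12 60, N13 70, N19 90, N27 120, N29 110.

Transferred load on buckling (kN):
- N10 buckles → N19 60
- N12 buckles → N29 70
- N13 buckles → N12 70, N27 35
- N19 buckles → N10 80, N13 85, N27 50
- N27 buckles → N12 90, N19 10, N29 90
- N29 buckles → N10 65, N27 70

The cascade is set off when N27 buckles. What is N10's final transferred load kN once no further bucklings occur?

Round 1 — N27 buckles (initial).
  N12: +90 → 90 ≥ 60
  N19: +10 → 10 < 90
  N29: +90 → 90 < 110
Round 2 — N12 buckles.
  N29: +70 → 160 ≥ 110
Round 3 — N29 buckles.
  N10: +65 → 65 < 90
No further bucklings.

65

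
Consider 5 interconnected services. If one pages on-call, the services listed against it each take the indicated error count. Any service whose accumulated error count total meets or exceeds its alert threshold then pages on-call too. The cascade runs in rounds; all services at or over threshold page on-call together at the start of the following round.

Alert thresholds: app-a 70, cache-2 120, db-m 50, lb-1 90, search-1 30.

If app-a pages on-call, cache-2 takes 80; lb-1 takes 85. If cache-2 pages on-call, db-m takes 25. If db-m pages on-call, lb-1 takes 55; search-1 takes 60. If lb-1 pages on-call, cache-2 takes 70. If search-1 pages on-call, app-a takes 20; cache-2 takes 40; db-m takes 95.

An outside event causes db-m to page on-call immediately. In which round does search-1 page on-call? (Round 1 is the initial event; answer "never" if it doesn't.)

2

Round 1 — db-m pages on-call (initial).
  lb-1: +55 → 55 < 90
  search-1: +60 → 60 ≥ 30
Round 2 — search-1 pages on-call.
  app-a: +20 → 20 < 70
  cache-2: +40 → 40 < 120
No further pages.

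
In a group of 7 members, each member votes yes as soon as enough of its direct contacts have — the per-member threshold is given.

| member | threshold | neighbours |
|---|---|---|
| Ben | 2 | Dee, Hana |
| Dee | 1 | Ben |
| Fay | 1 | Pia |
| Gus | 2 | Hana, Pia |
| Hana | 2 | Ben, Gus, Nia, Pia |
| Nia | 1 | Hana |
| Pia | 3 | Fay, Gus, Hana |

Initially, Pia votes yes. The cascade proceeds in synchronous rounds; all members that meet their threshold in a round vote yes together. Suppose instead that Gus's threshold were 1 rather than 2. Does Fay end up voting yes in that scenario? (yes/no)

With Gus's threshold at 1:
Round 1 — Pia votes yes (initial).
Round 2 — checking thresholds:
  Fay: 1 of 1 neighbours ≥ 1, votes yes.
  Gus: 1 of 2 neighbours ≥ 1, votes yes.
  Hana: 1 of 4 neighbours < 2, holds.
Round 3 — checking thresholds:
  Hana: 2 of 4 neighbours ≥ 2, votes yes.
Round 4 — checking thresholds:
  Ben: 1 of 2 neighbours < 2, holds.
  Nia: 1 of 1 neighbours ≥ 1, votes yes.
Round 5 — no new yes votes; cascade stops.

yes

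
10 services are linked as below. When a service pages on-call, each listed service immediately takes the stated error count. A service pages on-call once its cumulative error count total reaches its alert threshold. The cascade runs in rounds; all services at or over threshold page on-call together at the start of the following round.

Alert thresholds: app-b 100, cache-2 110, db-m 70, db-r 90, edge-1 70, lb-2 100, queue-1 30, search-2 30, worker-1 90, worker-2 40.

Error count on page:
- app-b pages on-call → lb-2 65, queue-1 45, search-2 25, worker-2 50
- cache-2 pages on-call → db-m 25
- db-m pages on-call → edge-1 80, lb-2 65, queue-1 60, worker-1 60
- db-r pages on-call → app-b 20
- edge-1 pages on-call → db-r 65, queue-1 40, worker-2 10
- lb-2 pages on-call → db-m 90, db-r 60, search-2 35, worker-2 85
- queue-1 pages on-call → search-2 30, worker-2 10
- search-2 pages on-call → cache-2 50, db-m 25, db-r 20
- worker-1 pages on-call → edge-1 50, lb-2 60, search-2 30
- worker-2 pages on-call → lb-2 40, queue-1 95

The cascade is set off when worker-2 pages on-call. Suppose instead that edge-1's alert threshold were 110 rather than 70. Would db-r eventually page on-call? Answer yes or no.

With edge-1's alert threshold at 110:
Round 1 — worker-2 pages on-call (initial).
  lb-2: +40 → 40 < 100
  queue-1: +95 → 95 ≥ 30
Round 2 — queue-1 pages on-call.
  search-2: +30 → 30 ≥ 30
Round 3 — search-2 pages on-call.
  cache-2: +50 → 50 < 110
  db-m: +25 → 25 < 70
  db-r: +20 → 20 < 90
No further pages.

no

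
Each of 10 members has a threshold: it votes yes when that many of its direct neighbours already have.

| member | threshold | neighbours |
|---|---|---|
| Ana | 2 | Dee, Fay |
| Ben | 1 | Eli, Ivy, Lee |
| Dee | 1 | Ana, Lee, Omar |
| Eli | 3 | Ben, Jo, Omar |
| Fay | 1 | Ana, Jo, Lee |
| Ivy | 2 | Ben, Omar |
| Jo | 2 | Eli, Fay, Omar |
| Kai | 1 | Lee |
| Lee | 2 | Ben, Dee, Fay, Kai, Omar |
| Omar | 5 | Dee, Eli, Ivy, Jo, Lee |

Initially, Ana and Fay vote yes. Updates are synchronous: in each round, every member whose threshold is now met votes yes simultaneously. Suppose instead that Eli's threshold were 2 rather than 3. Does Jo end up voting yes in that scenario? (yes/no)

With Eli's threshold at 2:
Round 1 — Ana, Fay vote yes (initial).
Round 2 — checking thresholds:
  Dee: 1 of 3 neighbours ≥ 1, votes yes.
  Jo: 1 of 3 neighbours < 2, not yet.
  Lee: 1 of 5 neighbours < 2, not yet.
Round 3 — checking thresholds:
  Jo: 1 of 3 neighbours < 2, not yet.
  Lee: 2 of 5 neighbours ≥ 2, votes yes.
  Omar: 1 of 5 neighbours < 5, not yet.
Round 4 — checking thresholds:
  Ben: 1 of 3 neighbours ≥ 1, votes yes.
  Jo: 1 of 3 neighbours < 2, not yet.
  Kai: 1 of 1 neighbours ≥ 1, votes yes.
  Omar: 2 of 5 neighbours < 5, not yet.
Round 5 — no new yes votes; cascade stops.

no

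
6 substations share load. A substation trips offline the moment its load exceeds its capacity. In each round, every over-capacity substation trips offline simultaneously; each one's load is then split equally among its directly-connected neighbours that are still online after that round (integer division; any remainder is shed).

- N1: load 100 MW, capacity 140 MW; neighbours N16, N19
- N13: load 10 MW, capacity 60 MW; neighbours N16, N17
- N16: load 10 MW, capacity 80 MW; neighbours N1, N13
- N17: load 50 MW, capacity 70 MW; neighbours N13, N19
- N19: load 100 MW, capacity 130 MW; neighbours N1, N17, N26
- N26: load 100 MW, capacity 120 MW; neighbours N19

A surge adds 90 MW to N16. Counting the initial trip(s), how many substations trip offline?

Round 1 — N16 at 100 > 80. N16 trips offline.
  N16 sheds 100 MW to N1, N13: 50 each.
    N1: 100+50 = 150 > 140
    N13: 10+50 = 60 ≤ 60
Round 2 — N1 trips offline.
  N1 sheds 150 MW to N19: 150 each.
    N19: 100+150 = 250 > 130
Round 3 — N19 trips offline.
  N19 sheds 250 MW to N17, N26: 125 each.
    N17: 50+125 = 175 > 70
    N26: 100+125 = 225 > 120
Round 4 — N17, N26 trip offline.
  N17 sheds 175 MW to N13: 175 each.
    N13: 60+175 = 235 > 60
  N26 sheds 225 MW: no online neighbours, lost.
Round 5 — N13 trips offline.
  N13 sheds 235 MW: no online neighbours, lost.
No further trips.

6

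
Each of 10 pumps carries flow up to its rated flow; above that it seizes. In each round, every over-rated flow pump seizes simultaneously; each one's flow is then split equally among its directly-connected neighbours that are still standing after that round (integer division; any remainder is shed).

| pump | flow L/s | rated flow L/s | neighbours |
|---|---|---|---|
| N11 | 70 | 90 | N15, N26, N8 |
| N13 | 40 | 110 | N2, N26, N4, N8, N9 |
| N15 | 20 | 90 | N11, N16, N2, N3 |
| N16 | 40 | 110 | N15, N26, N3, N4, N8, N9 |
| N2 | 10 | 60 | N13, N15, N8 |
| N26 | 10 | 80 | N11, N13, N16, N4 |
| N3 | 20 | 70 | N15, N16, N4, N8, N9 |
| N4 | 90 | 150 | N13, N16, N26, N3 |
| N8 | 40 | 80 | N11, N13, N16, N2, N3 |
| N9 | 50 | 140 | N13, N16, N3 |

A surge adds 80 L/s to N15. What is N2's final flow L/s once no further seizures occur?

56

Round 1 — N15 at 100 > 90. N15 seizes.
  N15 sheds 100 L/s to N11, N16, N2, N3: 25 each.
    N11: 70+25 = 95 > 90
    N16: 40+25 = 65 ≤ 110
    N2: 10+25 = 35 ≤ 60
    N3: 20+25 = 45 ≤ 70
Round 2 — N11 seizes.
  N11 sheds 95 L/s to N26, N8: 47 each (1 lost).
    N26: 10+47 = 57 ≤ 80
    N8: 40+47 = 87 > 80
Round 3 — N8 seizes.
  N8 sheds 87 L/s to N13, N16, N2, N3: 21 each (3 lost).
    N13: 40+21 = 61 ≤ 110
    N16: 65+21 = 86 ≤ 110
    N2: 35+21 = 56 ≤ 60
    N3: 45+21 = 66 ≤ 70
No further seizures.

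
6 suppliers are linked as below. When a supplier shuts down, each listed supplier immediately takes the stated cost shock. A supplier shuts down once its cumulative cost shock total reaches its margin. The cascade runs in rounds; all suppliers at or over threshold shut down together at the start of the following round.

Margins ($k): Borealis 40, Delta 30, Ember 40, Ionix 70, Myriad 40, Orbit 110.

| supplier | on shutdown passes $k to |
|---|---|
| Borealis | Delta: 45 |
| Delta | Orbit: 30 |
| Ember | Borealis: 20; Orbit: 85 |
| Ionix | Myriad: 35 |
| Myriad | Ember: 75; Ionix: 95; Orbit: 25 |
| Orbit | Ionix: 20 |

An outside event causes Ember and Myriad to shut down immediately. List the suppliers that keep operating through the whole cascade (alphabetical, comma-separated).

Borealis, Delta

Round 1 — Ember, Myriad shut down (initial).
  Borealis: +20 → 20 < 40
  Ionix: +95 → 95 ≥ 70
  Orbit: +85+25 → 110 ≥ 110
Round 2 — Ionix, Orbit shut down.
No further shutdowns.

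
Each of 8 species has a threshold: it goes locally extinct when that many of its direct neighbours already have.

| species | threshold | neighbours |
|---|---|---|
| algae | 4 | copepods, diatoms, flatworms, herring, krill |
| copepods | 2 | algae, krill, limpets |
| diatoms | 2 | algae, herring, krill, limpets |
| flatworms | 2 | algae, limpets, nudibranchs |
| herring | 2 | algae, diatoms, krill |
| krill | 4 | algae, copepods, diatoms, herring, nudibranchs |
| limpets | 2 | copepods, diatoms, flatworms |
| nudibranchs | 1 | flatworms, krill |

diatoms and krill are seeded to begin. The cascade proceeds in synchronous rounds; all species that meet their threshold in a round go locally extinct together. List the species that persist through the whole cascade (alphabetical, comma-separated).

Round 1 — diatoms, krill go locally extinct (initial).
Round 2 — checking thresholds:
  algae: 2 of 5 neighbours < 4, holds.
  copepods: 1 of 3 neighbours < 2, holds.
  herring: 2 of 3 neighbours ≥ 2, goes locally extinct.
  limpets: 1 of 3 neighbours < 2, holds.
  nudibranchs: 1 of 2 neighbours ≥ 1, goes locally extinct.
Round 3 — no new extinctions; cascade stops.

algae, copepods, flatworms, limpets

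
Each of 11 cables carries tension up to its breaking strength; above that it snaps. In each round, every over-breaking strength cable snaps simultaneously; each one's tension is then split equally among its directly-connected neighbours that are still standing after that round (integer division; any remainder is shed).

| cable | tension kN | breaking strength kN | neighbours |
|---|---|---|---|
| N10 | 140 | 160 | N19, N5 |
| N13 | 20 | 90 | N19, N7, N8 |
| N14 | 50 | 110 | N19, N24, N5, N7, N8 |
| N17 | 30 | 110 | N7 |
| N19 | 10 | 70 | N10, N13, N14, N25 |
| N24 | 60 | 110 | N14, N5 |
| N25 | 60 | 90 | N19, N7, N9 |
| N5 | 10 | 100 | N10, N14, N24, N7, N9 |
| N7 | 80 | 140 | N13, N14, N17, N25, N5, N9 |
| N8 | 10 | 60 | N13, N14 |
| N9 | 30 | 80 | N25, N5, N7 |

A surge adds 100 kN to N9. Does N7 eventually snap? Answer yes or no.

yes

Round 1 — N9 at 130 > 80. N9 snaps.
  N9 sheds 130 kN to N25, N5, N7: 43 each (1 lost).
    N25: 60+43 = 103 > 90
    N5: 10+43 = 53 ≤ 100
    N7: 80+43 = 123 ≤ 140
Round 2 — N25 snaps.
  N25 sheds 103 kN to N19, N7: 51 each (1 lost).
    N19: 10+51 = 61 ≤ 70
    N7: 123+51 = 174 > 140
Round 3 — N7 snaps.
  N7 sheds 174 kN to N13, N14, N17, N5: 43 each (2 lost).
    N13: 20+43 = 63 ≤ 90
    N14: 50+43 = 93 ≤ 110
    N17: 30+43 = 73 ≤ 110
    N5: 53+43 = 96 ≤ 100
No further breaks.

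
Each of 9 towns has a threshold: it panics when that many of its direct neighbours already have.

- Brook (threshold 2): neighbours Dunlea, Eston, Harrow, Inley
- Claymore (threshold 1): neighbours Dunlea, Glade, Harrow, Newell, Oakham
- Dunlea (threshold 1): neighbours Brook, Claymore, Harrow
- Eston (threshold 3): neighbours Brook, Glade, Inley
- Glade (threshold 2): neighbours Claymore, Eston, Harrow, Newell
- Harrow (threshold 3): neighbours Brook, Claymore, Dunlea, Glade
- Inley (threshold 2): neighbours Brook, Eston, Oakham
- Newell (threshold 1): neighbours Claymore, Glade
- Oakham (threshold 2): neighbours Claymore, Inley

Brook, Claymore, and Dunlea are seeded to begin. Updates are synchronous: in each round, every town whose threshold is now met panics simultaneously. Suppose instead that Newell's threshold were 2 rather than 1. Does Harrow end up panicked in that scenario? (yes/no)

With Newell's threshold at 2:
Round 1 — Brook, Claymore, Dunlea panic (initial).
Round 2 — checking thresholds:
  Eston: 1 of 3 neighbours < 3, not yet.
  Glade: 1 of 4 neighbours < 2, not yet.
  Harrow: 3 of 4 neighbours ≥ 3, panics.
  Inley: 1 of 3 neighbours < 2, not yet.
  Newell: 1 of 2 neighbours < 2, not yet.
  Oakham: 1 of 2 neighbours < 2, not yet.
Round 3 — checking thresholds:
  Eston: 1 of 3 neighbours < 3, not yet.
  Glade: 2 of 4 neighbours ≥ 2, panics.
  Inley: 1 of 3 neighbours < 2, not yet.
  Newell: 1 of 2 neighbours < 2, not yet.
  Oakham: 1 of 2 neighbours < 2, not yet.
Round 4 — checking thresholds:
  Eston: 2 of 3 neighbours < 3, not yet.
  Inley: 1 of 3 neighbours < 2, not yet.
  Newell: 2 of 2 neighbours ≥ 2, panics.
  Oakham: 1 of 2 neighbours < 2, not yet.
Round 5 — no new panics; cascade stops.

yes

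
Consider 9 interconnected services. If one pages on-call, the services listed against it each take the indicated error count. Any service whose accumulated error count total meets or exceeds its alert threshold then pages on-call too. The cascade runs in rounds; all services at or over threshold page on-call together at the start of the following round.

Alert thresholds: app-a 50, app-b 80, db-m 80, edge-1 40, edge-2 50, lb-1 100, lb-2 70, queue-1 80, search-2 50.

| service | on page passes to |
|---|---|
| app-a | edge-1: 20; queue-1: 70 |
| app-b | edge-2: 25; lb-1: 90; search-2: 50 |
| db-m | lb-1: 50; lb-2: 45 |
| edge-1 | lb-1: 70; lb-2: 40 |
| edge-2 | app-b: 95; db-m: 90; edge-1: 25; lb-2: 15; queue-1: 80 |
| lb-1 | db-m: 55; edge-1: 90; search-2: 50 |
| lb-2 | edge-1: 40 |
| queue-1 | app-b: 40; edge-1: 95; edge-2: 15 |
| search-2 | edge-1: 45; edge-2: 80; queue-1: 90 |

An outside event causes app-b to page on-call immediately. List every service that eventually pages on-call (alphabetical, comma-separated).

app-b, db-m, edge-1, edge-2, lb-1, lb-2, queue-1, search-2

Round 1 — app-b pages on-call (initial).
  edge-2: +25 → 25 < 50
  lb-1: +90 → 90 < 100
  search-2: +50 → 50 ≥ 50
Round 2 — search-2 pages on-call.
  edge-1: +45 → 45 ≥ 40
  edge-2: +80 → 105 ≥ 50
  queue-1: +90 → 90 ≥ 80
Round 3 — edge-1, edge-2, queue-1 page on-call.
  db-m: +90 → 90 ≥ 80
  lb-1: +70 → 160 ≥ 100
  lb-2: +40+15 → 55 < 70
Round 4 — db-m, lb-1 page on-call.
  lb-2: +45 → 100 ≥ 70
Round 5 — lb-2 pages on-call.
No further pages.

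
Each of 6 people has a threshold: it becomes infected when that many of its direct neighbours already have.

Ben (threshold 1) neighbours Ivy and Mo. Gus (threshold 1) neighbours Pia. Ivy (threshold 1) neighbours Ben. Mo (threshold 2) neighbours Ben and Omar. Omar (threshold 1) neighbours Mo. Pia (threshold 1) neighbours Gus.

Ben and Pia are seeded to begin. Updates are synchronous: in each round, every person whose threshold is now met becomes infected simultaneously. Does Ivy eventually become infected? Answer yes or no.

yes

Round 1 — Ben, Pia become infected (initial).
Round 2 — checking thresholds:
  Gus: 1 of 1 neighbours ≥ 1, becomes infected.
  Ivy: 1 of 1 neighbours ≥ 1, becomes infected.
  Mo: 1 of 2 neighbours < 2, not yet.
Round 3 — no new infections; cascade stops.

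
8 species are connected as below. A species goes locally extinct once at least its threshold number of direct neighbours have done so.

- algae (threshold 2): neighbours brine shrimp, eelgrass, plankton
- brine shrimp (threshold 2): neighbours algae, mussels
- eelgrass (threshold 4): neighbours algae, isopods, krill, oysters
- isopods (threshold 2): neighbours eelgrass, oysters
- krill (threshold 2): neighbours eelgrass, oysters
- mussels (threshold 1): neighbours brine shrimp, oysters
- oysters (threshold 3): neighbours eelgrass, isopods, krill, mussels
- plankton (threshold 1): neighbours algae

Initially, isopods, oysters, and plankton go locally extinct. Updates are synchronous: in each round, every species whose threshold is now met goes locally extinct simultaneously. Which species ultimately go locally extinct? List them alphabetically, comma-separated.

Round 1 — isopods, oysters, plankton go locally extinct (initial).
Round 2 — checking thresholds:
  algae: 1 of 3 neighbours < 2, below threshold.
  eelgrass: 2 of 4 neighbours < 4, below threshold.
  krill: 1 of 2 neighbours < 2, below threshold.
  mussels: 1 of 2 neighbours ≥ 1, goes locally extinct.
Round 3 — no new extinctions; cascade stops.

isopods, mussels, oysters, plankton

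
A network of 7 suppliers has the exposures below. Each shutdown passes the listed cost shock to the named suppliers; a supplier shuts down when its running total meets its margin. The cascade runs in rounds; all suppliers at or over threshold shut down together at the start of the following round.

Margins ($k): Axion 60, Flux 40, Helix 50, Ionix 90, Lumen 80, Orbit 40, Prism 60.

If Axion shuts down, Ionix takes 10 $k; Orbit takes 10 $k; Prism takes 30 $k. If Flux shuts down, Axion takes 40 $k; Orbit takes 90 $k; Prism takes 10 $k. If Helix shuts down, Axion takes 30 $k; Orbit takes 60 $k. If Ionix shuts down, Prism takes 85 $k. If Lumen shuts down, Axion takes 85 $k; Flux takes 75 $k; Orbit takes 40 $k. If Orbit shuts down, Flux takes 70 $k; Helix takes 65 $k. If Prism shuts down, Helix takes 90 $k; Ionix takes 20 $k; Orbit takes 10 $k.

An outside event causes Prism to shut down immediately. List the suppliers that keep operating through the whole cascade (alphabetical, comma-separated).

Round 1 — Prism shuts down (initial).
  Helix: +90 → 90 ≥ 50
  Ionix: +20 → 20 < 90
  Orbit: +10 → 10 < 40
Round 2 — Helix shuts down.
  Axion: +30 → 30 < 60
  Orbit: +60 → 70 ≥ 40
Round 3 — Orbit shuts down.
  Flux: +70 → 70 ≥ 40
Round 4 — Flux shuts down.
  Axion: +40 → 70 ≥ 60
Round 5 — Axion shuts down.
  Ionix: +10 → 30 < 90
No further shutdowns.

Ionix, Lumen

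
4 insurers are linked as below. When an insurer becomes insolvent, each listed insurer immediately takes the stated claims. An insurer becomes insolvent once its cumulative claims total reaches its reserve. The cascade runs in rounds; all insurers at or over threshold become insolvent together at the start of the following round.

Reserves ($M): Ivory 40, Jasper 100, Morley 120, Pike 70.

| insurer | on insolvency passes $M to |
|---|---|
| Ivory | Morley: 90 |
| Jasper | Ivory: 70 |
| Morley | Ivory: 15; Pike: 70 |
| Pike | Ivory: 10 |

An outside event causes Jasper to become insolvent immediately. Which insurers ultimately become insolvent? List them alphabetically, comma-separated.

Round 1 — Jasper becomes insolvent (initial).
  Ivory: +70 → 70 ≥ 40
Round 2 — Ivory becomes insolvent.
  Morley: +90 → 90 < 120
No further insolvencies.

Ivory, Jasper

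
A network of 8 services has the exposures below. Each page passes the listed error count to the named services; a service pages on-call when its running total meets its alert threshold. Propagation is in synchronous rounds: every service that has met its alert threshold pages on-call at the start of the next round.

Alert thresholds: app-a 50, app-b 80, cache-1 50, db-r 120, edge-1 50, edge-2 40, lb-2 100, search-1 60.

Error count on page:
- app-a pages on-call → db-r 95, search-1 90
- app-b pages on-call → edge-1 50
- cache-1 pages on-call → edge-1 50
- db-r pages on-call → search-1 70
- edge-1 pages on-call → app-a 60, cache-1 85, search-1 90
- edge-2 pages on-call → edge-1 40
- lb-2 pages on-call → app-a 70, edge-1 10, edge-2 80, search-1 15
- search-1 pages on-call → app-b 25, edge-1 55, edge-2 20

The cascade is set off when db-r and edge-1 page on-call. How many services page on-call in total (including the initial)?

5

Round 1 — db-r, edge-1 page on-call (initial).
  app-a: +60 → 60 ≥ 50
  cache-1: +85 → 85 ≥ 50
  search-1: +70+90 → 160 ≥ 60
Round 2 — app-a, cache-1, search-1 page on-call.
  app-b: +25 → 25 < 80
  edge-2: +20 → 20 < 40
No further pages.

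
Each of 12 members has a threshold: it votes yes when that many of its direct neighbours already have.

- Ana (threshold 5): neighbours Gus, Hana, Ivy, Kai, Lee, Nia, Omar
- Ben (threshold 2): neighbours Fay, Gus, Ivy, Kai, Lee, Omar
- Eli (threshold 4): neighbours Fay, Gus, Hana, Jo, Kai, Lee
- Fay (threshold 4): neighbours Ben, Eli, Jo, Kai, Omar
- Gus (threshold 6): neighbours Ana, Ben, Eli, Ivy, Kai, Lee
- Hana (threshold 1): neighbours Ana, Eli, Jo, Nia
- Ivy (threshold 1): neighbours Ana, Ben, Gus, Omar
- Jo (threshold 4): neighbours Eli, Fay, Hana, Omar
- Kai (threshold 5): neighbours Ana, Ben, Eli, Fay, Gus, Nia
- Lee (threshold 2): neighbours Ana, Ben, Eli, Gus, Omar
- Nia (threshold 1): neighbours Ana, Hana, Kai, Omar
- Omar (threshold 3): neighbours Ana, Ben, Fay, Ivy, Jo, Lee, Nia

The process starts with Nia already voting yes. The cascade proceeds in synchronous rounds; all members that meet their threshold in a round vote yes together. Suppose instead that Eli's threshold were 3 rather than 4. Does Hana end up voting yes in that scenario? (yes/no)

yes

With Eli's threshold at 3:
Round 1 — Nia votes yes (initial).
Round 2 — checking thresholds:
  Ana: 1 of 7 neighbours < 5, below threshold.
  Hana: 1 of 4 neighbours ≥ 1, votes yes.
  Kai: 1 of 6 neighbours < 5, below threshold.
  Omar: 1 of 7 neighbours < 3, below threshold.
Round 3 — no new yes votes; cascade stops.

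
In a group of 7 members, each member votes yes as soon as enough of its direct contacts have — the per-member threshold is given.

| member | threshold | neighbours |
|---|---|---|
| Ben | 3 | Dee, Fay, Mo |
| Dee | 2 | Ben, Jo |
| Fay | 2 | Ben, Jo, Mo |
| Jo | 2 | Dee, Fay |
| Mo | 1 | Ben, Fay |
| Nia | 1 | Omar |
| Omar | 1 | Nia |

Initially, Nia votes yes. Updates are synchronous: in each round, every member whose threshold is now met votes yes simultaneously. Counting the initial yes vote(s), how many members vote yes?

Round 1 — Nia votes yes (initial).
Round 2 — checking thresholds:
  Omar: 1 of 1 neighbours ≥ 1, votes yes.
Round 3 — no new yes votes; cascade stops.

2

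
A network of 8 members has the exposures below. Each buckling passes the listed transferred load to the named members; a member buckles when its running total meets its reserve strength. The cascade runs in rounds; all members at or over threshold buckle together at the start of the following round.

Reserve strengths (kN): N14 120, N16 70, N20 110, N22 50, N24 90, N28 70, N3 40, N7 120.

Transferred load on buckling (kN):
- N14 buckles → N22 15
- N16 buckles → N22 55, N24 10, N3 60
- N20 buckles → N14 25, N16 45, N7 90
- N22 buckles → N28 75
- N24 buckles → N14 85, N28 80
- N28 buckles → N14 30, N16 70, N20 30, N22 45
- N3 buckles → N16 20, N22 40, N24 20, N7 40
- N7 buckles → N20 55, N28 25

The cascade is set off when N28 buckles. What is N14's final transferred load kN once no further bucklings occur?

30

Round 1 — N28 buckles (initial).
  N14: +30 → 30 < 120
  N16: +70 → 70 ≥ 70
  N20: +30 → 30 < 110
  N22: +45 → 45 < 50
Round 2 — N16 buckles.
  N22: +55 → 100 ≥ 50
  N24: +10 → 10 < 90
  N3: +60 → 60 ≥ 40
Round 3 — N22, N3 buckle.
  N24: +20 → 30 < 90
  N7: +40 → 40 < 120
No further bucklings.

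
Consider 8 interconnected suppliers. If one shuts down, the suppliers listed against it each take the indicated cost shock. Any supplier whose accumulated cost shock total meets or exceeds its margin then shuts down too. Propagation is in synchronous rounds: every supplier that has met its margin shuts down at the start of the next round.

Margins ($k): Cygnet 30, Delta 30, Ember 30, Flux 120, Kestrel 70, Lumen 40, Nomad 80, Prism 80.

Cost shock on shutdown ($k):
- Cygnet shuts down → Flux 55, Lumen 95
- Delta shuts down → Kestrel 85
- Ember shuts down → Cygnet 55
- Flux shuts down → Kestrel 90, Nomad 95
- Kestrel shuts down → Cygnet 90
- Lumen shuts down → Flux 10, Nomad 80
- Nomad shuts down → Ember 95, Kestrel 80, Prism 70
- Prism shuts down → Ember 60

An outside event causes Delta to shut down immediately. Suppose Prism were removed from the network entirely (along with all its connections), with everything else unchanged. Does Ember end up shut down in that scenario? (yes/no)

yes

With Prism removed:
Round 1 — Delta shuts down (initial).
  Kestrel: +85 → 85 ≥ 70
Round 2 — Kestrel shuts down.
  Cygnet: +90 → 90 ≥ 30
Round 3 — Cygnet shuts down.
  Flux: +55 → 55 < 120
  Lumen: +95 → 95 ≥ 40
Round 4 — Lumen shuts down.
  Flux: +10 → 65 < 120
  Nomad: +80 → 80 ≥ 80
Round 5 — Nomad shuts down.
  Ember: +95 → 95 ≥ 30
Round 6 — Ember shuts down.
No further shutdowns.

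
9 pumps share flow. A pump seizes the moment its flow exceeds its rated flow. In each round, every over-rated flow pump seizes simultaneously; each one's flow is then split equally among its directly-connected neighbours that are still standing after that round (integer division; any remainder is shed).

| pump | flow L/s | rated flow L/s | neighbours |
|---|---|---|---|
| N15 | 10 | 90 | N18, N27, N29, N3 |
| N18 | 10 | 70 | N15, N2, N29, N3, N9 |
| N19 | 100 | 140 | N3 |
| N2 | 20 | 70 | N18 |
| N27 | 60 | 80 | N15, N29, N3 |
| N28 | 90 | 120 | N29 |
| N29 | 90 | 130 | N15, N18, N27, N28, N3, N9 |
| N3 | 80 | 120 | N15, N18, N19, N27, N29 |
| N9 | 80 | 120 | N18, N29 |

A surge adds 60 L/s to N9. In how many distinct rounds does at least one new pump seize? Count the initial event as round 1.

4

Round 1 — N9 at 140 > 120. N9 seizes.
  N9 sheds 140 L/s to N18, N29: 70 each.
    N18: 10+70 = 80 > 70
    N29: 90+70 = 160 > 130
Round 2 — N18, N29 seize.
  N18 sheds 80 L/s to N15, N2, N3: 26 each (2 lost).
    N15: 10+26 = 36 ≤ 90
    N2: 20+26 = 46 ≤ 70
    N3: 80+26 = 106 ≤ 120
  N29 sheds 160 L/s to N15, N27, N28, N3: 40 each.
    N15: 36+40 = 76 ≤ 90
    N27: 60+40 = 100 > 80
    N28: 90+40 = 130 > 120
    N3: 106+40 = 146 > 120
Round 3 — N27, N28, N3 seize.
  N27 sheds 100 L/s to N15: 100 each.
    N15: 76+100 = 176 > 90
  N28 sheds 130 L/s: no online neighbours, lost.
  N3 sheds 146 L/s to N15, N19: 73 each.
    N15: 176+73 = 249 > 90
    N19: 100+73 = 173 > 140
Round 4 — N15, N19 seize.
  N15 sheds 249 L/s: no online neighbours, lost.
  N19 sheds 173 L/s: no online neighbours, lost.
No further seizures.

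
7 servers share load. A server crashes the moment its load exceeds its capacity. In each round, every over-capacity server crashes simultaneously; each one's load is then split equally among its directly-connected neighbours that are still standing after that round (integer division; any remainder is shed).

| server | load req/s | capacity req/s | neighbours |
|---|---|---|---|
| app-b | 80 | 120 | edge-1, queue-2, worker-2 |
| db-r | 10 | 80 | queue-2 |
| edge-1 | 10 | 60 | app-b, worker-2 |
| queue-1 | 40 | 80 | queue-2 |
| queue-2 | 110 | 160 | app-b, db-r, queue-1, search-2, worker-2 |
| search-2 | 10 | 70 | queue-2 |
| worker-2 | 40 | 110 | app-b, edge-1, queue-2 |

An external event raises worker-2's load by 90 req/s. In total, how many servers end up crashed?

Round 1 — worker-2 at 130 > 110. worker-2 crashes.
  worker-2 sheds 130 req/s to app-b, edge-1, queue-2: 43 each (1 lost).
    app-b: 80+43 = 123 > 120
    edge-1: 10+43 = 53 ≤ 60
    queue-2: 110+43 = 153 ≤ 160
Round 2 — app-b crashes.
  app-b sheds 123 req/s to edge-1, queue-2: 61 each (1 lost).
    edge-1: 53+61 = 114 > 60
    queue-2: 153+61 = 214 > 160
Round 3 — edge-1, queue-2 crash.
  edge-1 sheds 114 req/s: no online neighbours, lost.
  queue-2 sheds 214 req/s to db-r, queue-1, search-2: 71 each (1 lost).
    db-r: 10+71 = 81 > 80
    queue-1: 40+71 = 111 > 80
    search-2: 10+71 = 81 > 70
Round 4 — db-r, queue-1, search-2 crash.
  db-r sheds 81 req/s: no online neighbours, lost.
  queue-1 sheds 111 req/s: no online neighbours, lost.
  search-2 sheds 81 req/s: no online neighbours, lost.
No further crashes.

7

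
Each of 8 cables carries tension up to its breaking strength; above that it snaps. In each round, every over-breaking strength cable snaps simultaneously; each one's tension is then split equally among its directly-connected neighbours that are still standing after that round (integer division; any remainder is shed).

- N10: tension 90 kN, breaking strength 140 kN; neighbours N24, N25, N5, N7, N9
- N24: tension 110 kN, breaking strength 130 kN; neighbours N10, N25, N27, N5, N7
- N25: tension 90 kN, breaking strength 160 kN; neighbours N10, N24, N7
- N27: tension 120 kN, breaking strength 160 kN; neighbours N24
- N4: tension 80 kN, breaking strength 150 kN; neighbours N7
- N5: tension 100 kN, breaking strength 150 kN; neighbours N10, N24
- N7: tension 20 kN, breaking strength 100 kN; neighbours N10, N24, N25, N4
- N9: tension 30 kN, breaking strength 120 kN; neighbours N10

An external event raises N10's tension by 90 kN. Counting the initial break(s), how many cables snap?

6

Round 1 — N10 at 180 > 140. N10 snaps.
  N10 sheds 180 kN to N24, N25, N5, N7, N9: 36 each.
    N24: 110+36 = 146 > 130
    N25: 90+36 = 126 ≤ 160
    N5: 100+36 = 136 ≤ 150
    N7: 20+36 = 56 ≤ 100
    N9: 30+36 = 66 ≤ 120
Round 2 — N24 snaps.
  N24 sheds 146 kN to N25, N27, N5, N7: 36 each (2 lost).
    N25: 126+36 = 162 > 160
    N27: 120+36 = 156 ≤ 160
    N5: 136+36 = 172 > 150
    N7: 56+36 = 92 ≤ 100
Round 3 — N25, N5 snap.
  N25 sheds 162 kN to N7: 162 each.
    N7: 92+162 = 254 > 100
  N5 sheds 172 kN: no online neighbours, lost.
Round 4 — N7 snaps.
  N7 sheds 254 kN to N4: 254 each.
    N4: 80+254 = 334 > 150
Round 5 — N4 snaps.
  N4 sheds 334 kN: no online neighbours, lost.
No further breaks.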